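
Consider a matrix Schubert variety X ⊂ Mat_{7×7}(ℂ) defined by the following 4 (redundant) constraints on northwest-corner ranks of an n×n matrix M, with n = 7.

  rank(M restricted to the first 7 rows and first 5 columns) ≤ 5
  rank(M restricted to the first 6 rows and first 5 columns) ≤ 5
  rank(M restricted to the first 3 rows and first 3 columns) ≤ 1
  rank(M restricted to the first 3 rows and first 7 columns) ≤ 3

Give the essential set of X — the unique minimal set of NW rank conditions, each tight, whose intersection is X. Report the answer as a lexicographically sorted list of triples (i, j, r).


Recovering R(i,j) via the rank-extension bound from the 4 conditions:

  R[1]: 1 | 1 | 1 | 1 | 1 | 1 | 1
  R[2]: 1 | 1 | 1 | 2 | 2 | 2 | 2
  R[3]: 1 | 1 | 1 | 2 | 3 | 3 | 3
  R[4]: 1 | 2 | 2 | 3 | 4 | 4 | 4
  R[5]: 1 | 2 | 3 | 4 | 5 | 5 | 5
  R[6]: 1 | 2 | 3 | 4 | 5 | 6 | 6
  R[7]: 1 | 2 | 3 | 4 | 5 | 6 | 7

reading off 1-entries of Δ²R: w = (1, 4, 5, 2, 3, 6, 7).

D(w) has 4 cells with 1 SE-corner; essential set:

[(3, 3, 1)]


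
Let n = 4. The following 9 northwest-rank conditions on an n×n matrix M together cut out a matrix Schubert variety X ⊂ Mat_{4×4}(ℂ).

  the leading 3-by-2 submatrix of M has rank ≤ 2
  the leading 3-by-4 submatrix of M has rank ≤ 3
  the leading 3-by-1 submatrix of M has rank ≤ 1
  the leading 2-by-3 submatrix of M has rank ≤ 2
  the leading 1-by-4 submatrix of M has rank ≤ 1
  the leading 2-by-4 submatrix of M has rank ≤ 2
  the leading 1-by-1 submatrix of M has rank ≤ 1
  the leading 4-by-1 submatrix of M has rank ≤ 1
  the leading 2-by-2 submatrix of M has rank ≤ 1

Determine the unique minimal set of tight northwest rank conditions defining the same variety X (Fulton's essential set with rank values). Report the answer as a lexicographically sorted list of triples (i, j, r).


The tightest implied rank at each (i,j), from the 9 conditions:

  row 1: 1 1 1 1
  row 2: 1 1 2 2
  row 3: 1 2 3 3
  row 4: 1 2 3 4

hence w(1..4) = (1, 3, 2, 4).

|D(w)|=1, |Ess(w)|=1:

[(2, 2, 1)]


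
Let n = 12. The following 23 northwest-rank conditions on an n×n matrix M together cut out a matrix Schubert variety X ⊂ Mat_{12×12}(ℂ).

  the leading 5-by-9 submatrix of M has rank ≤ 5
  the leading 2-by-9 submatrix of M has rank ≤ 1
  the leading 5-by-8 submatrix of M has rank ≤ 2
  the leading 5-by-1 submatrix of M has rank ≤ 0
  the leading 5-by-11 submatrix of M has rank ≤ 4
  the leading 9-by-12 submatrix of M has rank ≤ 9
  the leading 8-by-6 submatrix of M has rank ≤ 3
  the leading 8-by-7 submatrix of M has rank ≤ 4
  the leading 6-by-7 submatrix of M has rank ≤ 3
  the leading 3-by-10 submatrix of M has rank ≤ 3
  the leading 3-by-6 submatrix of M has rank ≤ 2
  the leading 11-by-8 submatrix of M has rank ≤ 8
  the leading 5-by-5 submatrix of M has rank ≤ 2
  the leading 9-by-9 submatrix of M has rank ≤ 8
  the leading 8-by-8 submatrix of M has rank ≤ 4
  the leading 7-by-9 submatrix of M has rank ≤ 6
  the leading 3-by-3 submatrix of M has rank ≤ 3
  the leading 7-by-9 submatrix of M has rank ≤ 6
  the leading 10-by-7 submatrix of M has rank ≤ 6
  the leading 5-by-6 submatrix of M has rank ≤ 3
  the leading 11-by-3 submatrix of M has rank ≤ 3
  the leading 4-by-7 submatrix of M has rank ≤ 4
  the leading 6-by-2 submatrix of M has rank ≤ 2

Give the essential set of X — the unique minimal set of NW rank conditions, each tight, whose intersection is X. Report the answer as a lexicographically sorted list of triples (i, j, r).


Propagating the 23 rank bounds to every northwest block:

  0 1 1 1 1 1 1 1 1 1 1 1
  0 1 1 1 1 1 1 1 1 2 2 2
  0 1 2 2 2 2 2 2 2 3 3 3
  0 1 2 2 2 2 2 2 3 4 4 4
  0 1 2 2 2 2 2 2 3 4 4 5
  1 2 3 3 3 3 3 3 4 5 5 6
  1 2 3 3 3 3 4 4 5 6 6 7
  1 2 3 3 3 3 4 4 5 6 7 8
  1 2 3 4 4 4 5 5 6 7 8 9
  1 2 3 4 5 5 6 6 7 8 9 10
  1 2 3 4 5 6 7 7 8 9 10 11
  1 2 3 4 5 6 7 8 9 10 11 12

giving w = (2, 10, 3, 9, 12, 1, 7, 11, 4, 5, 6, 8) via Δ²R.

ℓ(w)=30; the 6 essential cells (i,j,r):

[(2, 9, 1), (5, 1, 0), (5, 8, 2), (5, 11, 4), (8, 6, 3), (8, 8, 4)]


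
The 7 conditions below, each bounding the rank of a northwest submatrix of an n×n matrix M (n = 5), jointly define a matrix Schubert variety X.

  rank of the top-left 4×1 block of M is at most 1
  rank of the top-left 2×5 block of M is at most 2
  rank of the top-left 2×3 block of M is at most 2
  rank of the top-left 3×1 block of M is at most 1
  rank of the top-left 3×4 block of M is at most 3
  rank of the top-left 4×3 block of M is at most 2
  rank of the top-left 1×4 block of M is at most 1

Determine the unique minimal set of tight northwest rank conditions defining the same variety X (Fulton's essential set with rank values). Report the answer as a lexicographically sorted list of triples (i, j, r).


Propagating the 7 rank bounds to every northwest block:

  R[1]: 1 | 1 | 1 | 1 | 1
  R[2]: 1 | 2 | 2 | 2 | 2
  R[3]: 1 | 2 | 2 | 3 | 3
  R[4]: 1 | 2 | 2 | 3 | 4
  R[5]: 1 | 2 | 3 | 4 | 5

second differences of R give the permutation w = (1, 2, 4, 5, 3).

D(w) has 2 cells with 1 SE-corner; essential set:

[(4, 3, 2)]


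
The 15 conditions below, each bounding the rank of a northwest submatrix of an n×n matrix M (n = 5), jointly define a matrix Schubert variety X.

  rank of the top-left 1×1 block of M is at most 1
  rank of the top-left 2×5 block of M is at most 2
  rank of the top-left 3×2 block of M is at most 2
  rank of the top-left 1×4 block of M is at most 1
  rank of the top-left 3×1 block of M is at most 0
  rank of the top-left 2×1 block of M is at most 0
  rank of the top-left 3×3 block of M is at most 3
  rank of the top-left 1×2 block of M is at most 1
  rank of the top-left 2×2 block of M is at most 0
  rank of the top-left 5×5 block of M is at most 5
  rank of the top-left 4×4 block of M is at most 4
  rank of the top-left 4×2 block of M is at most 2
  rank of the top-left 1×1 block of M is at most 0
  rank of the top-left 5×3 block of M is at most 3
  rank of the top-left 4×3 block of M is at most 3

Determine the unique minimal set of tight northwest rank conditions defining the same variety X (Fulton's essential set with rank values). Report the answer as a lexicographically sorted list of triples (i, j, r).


Recovering R(i,j) via the rank-extension bound from the 15 conditions:

  row 1: 0 0 1 1 1
  row 2: 0 0 1 2 2
  row 3: 0 1 2 3 3
  row 4: 1 2 3 4 4
  row 5: 1 2 3 4 5

giving w = (3, 4, 2, 1, 5) via Δ²R.

ℓ(w)=5; the 2 essential cells (i,j,r):

[(2, 2, 0), (3, 1, 0)]


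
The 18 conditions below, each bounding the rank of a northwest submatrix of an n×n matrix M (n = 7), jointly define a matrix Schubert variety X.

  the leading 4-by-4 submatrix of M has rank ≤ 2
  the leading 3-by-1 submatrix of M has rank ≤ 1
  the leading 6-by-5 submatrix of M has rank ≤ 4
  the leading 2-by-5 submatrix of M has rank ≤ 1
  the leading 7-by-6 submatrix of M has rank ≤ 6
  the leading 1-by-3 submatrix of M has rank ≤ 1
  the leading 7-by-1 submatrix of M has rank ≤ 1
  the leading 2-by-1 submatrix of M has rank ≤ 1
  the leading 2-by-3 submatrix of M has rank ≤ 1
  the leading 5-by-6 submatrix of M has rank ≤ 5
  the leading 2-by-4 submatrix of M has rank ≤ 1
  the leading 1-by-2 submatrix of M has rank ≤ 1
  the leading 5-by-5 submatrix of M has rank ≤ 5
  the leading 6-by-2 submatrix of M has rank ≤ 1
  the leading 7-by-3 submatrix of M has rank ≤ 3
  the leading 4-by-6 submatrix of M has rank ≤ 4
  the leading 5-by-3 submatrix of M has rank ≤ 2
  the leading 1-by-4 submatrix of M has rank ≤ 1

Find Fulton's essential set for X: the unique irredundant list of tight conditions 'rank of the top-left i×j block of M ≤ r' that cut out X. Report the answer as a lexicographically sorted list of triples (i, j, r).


Rank table r_w(7×7) implied by the 18 constraints:

  1, 1, 1, 1, 1, 1, 1
  1, 1, 1, 1, 1, 2, 2
  1, 1, 2, 2, 2, 3, 3
  1, 1, 2, 2, 3, 4, 4
  1, 1, 2, 3, 4, 5, 5
  1, 1, 2, 3, 4, 5, 6
  1, 2, 3, 4, 5, 6, 7

giving w = (1, 6, 3, 5, 4, 7, 2) via Δ²R.

D(w) has 9 cells with 3 SE-corners; essential set:

[(2, 5, 1), (4, 4, 2), (6, 2, 1)]


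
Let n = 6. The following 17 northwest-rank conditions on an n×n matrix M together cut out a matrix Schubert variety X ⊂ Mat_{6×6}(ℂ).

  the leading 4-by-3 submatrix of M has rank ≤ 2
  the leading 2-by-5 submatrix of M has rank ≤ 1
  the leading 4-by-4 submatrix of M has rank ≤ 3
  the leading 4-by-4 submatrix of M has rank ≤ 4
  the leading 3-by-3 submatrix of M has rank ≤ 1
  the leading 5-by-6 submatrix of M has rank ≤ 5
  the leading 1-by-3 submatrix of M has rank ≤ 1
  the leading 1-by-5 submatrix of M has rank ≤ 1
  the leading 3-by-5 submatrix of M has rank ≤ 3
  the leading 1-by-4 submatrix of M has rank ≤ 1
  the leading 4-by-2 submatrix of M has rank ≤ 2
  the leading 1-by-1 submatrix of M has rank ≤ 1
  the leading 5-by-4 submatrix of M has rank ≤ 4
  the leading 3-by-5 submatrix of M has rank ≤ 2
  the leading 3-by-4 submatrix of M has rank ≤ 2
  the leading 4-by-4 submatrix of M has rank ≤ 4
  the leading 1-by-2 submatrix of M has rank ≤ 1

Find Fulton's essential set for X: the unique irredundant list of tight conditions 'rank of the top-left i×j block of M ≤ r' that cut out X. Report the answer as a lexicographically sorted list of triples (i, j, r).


Reconstructing r_w from the 17 given conditions:

  R[1]: 1, 1, 1, 1, 1, 1
  R[2]: 1, 1, 1, 1, 1, 2
  R[3]: 1, 1, 1, 2, 2, 3
  R[4]: 1, 2, 2, 3, 3, 4
  R[5]: 1, 2, 3, 4, 4, 5
  R[6]: 1, 2, 3, 4, 5, 6

hence w(1..6) = (1, 6, 4, 2, 3, 5).

Rothe diagram D(w) (6 cells), 2 SE-corners (essential conditions):

[(2, 5, 1), (3, 3, 1)]


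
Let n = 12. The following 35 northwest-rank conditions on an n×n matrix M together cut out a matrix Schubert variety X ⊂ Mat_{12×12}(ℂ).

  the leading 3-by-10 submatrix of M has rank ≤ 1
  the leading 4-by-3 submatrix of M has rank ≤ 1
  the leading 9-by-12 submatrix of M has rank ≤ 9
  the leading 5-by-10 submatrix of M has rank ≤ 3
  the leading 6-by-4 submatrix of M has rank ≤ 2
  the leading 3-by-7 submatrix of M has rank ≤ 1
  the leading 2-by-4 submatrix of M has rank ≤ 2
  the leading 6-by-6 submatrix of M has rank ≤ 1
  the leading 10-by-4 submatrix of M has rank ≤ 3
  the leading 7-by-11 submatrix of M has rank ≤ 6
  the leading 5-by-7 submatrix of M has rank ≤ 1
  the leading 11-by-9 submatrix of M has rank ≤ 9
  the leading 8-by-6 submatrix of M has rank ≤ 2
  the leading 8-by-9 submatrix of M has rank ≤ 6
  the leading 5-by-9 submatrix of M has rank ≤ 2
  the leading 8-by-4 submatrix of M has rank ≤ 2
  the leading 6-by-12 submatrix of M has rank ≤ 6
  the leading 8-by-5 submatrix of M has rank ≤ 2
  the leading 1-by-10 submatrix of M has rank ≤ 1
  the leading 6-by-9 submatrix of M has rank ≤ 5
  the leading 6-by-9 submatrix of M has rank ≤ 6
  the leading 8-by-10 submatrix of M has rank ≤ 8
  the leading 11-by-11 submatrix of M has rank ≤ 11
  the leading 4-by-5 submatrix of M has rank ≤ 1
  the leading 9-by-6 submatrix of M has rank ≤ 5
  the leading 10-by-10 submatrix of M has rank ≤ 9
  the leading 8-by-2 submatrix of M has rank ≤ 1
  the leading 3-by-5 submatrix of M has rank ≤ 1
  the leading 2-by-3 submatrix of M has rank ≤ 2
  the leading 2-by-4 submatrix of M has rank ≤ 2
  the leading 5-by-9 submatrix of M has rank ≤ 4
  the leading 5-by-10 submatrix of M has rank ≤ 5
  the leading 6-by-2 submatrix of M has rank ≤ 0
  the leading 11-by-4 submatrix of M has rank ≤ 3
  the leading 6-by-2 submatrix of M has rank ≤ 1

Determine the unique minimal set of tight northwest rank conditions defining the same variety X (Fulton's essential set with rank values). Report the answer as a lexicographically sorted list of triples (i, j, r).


Propagating the 35 rank bounds to every northwest block:

  R[1]: 0, 0, 1, 1, 1, 1, 1, 1, 1, 1, 1, 1
  R[2]: 0, 0, 1, 1, 1, 1, 1, 1, 1, 1, 2, 2
  R[3]: 0, 0, 1, 1, 1, 1, 1, 1, 1, 1, 2, 3
  R[4]: 0, 0, 1, 1, 1, 1, 1, 2, 2, 2, 3, 4
  R[5]: 0, 0, 1, 1, 1, 1, 1, 2, 2, 3, 4, 5
  R[6]: 0, 0, 1, 1, 1, 1, 2, 3, 3, 4, 5, 6
  R[7]: 1, 1, 2, 2, 2, 2, 3, 4, 4, 5, 6, 7
  R[8]: 1, 1, 2, 2, 2, 2, 3, 4, 5, 6, 7, 8
  R[9]: 1, 2, 3, 3, 3, 3, 4, 5, 6, 7, 8, 9
  R[10]: 1, 2, 3, 3, 4, 4, 5, 6, 7, 8, 9, 10
  R[11]: 1, 2, 3, 3, 4, 5, 6, 7, 8, 9, 10, 11
  R[12]: 1, 2, 3, 4, 5, 6, 7, 8, 9, 10, 11, 12

so w = (3, 11, 12, 8, 10, 7, 1, 9, 2, 5, 6, 4).

|D(w)|=44, |Ess(w)|=8:

[(3, 10, 1), (5, 7, 1), (5, 9, 2), (6, 2, 0), (6, 6, 1), (8, 2, 1), (8, 6, 2), (11, 4, 3)]


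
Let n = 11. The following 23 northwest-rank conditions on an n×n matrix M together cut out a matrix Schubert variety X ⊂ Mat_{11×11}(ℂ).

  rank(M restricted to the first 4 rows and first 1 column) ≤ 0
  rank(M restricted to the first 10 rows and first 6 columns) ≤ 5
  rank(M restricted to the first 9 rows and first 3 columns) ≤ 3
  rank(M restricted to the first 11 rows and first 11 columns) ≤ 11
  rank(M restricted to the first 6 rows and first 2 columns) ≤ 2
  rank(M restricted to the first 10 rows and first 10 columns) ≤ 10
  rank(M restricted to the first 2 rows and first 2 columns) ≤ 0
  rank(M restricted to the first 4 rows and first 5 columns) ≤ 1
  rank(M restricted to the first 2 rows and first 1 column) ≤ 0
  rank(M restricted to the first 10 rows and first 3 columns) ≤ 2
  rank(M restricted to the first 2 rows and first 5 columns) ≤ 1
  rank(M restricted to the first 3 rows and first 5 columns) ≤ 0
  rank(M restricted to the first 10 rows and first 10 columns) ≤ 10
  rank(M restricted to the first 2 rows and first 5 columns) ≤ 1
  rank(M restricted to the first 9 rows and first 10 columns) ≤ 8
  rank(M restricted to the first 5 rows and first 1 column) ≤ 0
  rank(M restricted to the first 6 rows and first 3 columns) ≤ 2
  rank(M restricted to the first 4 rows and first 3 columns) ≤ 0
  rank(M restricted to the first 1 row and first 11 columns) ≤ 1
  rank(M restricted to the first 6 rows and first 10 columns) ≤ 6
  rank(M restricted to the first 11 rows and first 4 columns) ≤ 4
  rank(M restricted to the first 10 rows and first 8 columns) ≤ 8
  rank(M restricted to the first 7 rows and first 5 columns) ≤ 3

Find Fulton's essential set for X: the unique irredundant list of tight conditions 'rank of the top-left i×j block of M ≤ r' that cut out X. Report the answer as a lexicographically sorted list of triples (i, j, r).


Computing R[i][j] = min implied NW-rank bound (n=11, 23 conditions):

  R[1]: 0 | 0 | 0 | 0 | 0 | 1 | 1 | 1 | 1 | 1 | 1
  R[2]: 0 | 0 | 0 | 0 | 0 | 1 | 2 | 2 | 2 | 2 | 2
  R[3]: 0 | 0 | 0 | 0 | 0 | 1 | 2 | 3 | 3 | 3 | 3
  R[4]: 0 | 0 | 0 | 1 | 1 | 2 | 3 | 4 | 4 | 4 | 4
  R[5]: 0 | 1 | 1 | 2 | 2 | 3 | 4 | 5 | 5 | 5 | 5
  R[6]: 1 | 2 | 2 | 3 | 3 | 4 | 5 | 6 | 6 | 6 | 6
  R[7]: 1 | 2 | 2 | 3 | 3 | 4 | 5 | 6 | 7 | 7 | 7
  R[8]: 1 | 2 | 2 | 3 | 4 | 5 | 6 | 7 | 8 | 8 | 8
  R[9]: 1 | 2 | 2 | 3 | 4 | 5 | 6 | 7 | 8 | 8 | 9
  R[10]: 1 | 2 | 2 | 3 | 4 | 5 | 6 | 7 | 8 | 9 | 10
  R[11]: 1 | 2 | 3 | 4 | 5 | 6 | 7 | 8 | 9 | 10 | 11

hence w(1..11) = (6, 7, 8, 4, 2, 1, 9, 5, 11, 10, 3).

ℓ(w)=25; the 6 essential cells (i,j,r):

[(3, 5, 0), (4, 3, 0), (5, 1, 0), (7, 5, 3), (9, 10, 8), (10, 3, 2)]


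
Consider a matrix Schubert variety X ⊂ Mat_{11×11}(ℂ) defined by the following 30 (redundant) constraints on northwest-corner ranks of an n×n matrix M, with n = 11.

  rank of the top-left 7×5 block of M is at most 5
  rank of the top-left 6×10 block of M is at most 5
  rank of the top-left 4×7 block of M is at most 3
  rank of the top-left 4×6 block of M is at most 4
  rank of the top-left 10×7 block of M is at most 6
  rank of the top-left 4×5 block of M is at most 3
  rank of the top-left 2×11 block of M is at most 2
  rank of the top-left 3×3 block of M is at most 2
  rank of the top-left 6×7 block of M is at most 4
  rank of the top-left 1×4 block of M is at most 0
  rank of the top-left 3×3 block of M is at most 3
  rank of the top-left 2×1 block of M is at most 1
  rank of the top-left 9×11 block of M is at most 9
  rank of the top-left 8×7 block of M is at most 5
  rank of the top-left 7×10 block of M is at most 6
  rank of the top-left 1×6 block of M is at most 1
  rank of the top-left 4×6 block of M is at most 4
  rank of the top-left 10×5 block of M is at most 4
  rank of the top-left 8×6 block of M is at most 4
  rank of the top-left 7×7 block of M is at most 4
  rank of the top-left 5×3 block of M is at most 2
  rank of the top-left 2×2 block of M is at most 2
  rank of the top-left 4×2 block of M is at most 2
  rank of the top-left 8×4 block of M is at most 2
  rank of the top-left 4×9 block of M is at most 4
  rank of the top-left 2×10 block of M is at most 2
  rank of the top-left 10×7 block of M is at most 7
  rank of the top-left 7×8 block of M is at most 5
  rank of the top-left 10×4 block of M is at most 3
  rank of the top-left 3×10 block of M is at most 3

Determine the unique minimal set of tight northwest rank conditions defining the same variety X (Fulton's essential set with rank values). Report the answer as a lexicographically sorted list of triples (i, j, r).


The tightest implied rank at each (i,j), from the 30 conditions:

  0 | 0 | 0 | 0 | 1 | 1 | 1 | 1 | 1 | 1 | 1
  1 | 1 | 1 | 1 | 2 | 2 | 2 | 2 | 2 | 2 | 2
  1 | 2 | 2 | 2 | 3 | 3 | 3 | 3 | 3 | 3 | 3
  1 | 2 | 2 | 2 | 3 | 3 | 3 | 4 | 4 | 4 | 4
  1 | 2 | 2 | 2 | 3 | 4 | 4 | 5 | 5 | 5 | 5
  1 | 2 | 2 | 2 | 3 | 4 | 4 | 5 | 5 | 5 | 6
  1 | 2 | 2 | 2 | 3 | 4 | 4 | 5 | 6 | 6 | 7
  1 | 2 | 2 | 2 | 3 | 4 | 5 | 6 | 7 | 7 | 8
  1 | 2 | 3 | 3 | 4 | 5 | 6 | 7 | 8 | 8 | 9
  1 | 2 | 3 | 3 | 4 | 5 | 6 | 7 | 8 | 9 | 10
  1 | 2 | 3 | 4 | 5 | 6 | 7 | 8 | 9 | 10 | 11

hence w(1..11) = (5, 1, 2, 8, 6, 11, 9, 7, 3, 10, 4).

6 SE-corners of the 21-cell Rothe diagram give Ess(w):

[(1, 4, 0), (4, 7, 3), (6, 10, 5), (7, 7, 4), (8, 4, 2), (10, 4, 3)]


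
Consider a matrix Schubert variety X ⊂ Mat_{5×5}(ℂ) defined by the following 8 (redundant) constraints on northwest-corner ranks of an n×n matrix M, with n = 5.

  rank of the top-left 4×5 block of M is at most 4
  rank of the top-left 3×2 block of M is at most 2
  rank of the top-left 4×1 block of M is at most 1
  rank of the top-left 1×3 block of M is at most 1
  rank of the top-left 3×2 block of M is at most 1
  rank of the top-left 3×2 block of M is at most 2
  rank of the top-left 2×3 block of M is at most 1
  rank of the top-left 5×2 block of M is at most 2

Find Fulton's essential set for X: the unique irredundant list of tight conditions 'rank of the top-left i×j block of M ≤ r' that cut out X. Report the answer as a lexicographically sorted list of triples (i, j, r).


Reconstructing r_w from the 8 given conditions:

  row 1: 1 1 1 1 1
  row 2: 1 1 1 2 2
  row 3: 1 1 2 3 3
  row 4: 1 2 3 4 4
  row 5: 1 2 3 4 5

second differences of R give the permutation w = (1, 4, 3, 2, 5).

|D(w)|=3, |Ess(w)|=2:

[(2, 3, 1), (3, 2, 1)]


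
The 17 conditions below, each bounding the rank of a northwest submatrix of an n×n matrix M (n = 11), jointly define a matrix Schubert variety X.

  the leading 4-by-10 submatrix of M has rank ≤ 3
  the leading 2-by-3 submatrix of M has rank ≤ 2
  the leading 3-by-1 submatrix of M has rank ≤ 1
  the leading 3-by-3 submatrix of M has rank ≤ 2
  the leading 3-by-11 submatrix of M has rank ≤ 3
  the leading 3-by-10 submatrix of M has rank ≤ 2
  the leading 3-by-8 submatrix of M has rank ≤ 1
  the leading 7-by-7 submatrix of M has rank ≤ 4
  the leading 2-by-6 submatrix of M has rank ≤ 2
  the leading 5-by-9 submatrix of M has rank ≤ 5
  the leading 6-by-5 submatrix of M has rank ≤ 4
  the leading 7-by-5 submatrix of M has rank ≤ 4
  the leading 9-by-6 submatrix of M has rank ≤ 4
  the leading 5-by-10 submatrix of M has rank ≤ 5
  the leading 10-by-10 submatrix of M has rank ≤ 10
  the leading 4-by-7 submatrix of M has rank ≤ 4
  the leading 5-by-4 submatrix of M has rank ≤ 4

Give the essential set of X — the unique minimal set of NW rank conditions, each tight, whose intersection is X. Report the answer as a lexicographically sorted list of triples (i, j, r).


Reconstructing r_w from the 17 given conditions:

  i=1: 1, 1, 1, 1, 1, 1, 1, 1, 1, 1, 1
  i=2: 1, 1, 1, 1, 1, 1, 1, 1, 2, 2, 2
  i=3: 1, 1, 1, 1, 1, 1, 1, 1, 2, 2, 3
  i=4: 1, 2, 2, 2, 2, 2, 2, 2, 3, 3, 4
  i=5: 1, 2, 3, 3, 3, 3, 3, 3, 4, 4, 5
  i=6: 1, 2, 3, 4, 4, 4, 4, 4, 5, 5, 6
  i=7: 1, 2, 3, 4, 4, 4, 4, 5, 6, 6, 7
  i=8: 1, 2, 3, 4, 4, 4, 5, 6, 7, 7, 8
  i=9: 1, 2, 3, 4, 4, 4, 5, 6, 7, 8, 9
  i=10: 1, 2, 3, 4, 5, 5, 6, 7, 8, 9, 10
  i=11: 1, 2, 3, 4, 5, 6, 7, 8, 9, 10, 11

second differences of R give the permutation w = (1, 9, 11, 2, 3, 4, 8, 7, 10, 5, 6).

Rothe diagram D(w) (22 cells), 4 SE-corners (essential conditions):

[(3, 8, 1), (3, 10, 2), (7, 7, 4), (9, 6, 4)]


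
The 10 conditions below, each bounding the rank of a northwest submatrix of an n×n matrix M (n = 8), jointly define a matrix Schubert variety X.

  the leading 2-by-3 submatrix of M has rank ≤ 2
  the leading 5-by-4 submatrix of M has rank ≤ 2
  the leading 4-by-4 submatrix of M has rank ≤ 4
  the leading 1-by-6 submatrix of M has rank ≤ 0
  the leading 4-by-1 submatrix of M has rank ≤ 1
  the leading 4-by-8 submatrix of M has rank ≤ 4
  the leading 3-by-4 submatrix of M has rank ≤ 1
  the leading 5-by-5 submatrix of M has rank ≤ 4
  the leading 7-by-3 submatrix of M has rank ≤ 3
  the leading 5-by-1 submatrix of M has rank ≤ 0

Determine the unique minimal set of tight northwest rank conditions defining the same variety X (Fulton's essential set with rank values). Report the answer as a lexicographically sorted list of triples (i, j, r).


Computing R[i][j] = min implied NW-rank bound (n=8, 10 conditions):

  0 | 0 | 0 | 0 | 0 | 0 | 1 | 1
  0 | 1 | 1 | 1 | 1 | 1 | 2 | 2
  0 | 1 | 1 | 1 | 2 | 2 | 3 | 3
  0 | 1 | 2 | 2 | 3 | 3 | 4 | 4
  0 | 1 | 2 | 2 | 3 | 4 | 5 | 5
  1 | 2 | 3 | 3 | 4 | 5 | 6 | 6
  1 | 2 | 3 | 4 | 5 | 6 | 7 | 7
  1 | 2 | 3 | 4 | 5 | 6 | 7 | 8

giving w = (7, 2, 5, 3, 6, 1, 4, 8) via Δ²R.

ℓ(w)=13; the 4 essential cells (i,j,r):

[(1, 6, 0), (3, 4, 1), (5, 1, 0), (5, 4, 2)]


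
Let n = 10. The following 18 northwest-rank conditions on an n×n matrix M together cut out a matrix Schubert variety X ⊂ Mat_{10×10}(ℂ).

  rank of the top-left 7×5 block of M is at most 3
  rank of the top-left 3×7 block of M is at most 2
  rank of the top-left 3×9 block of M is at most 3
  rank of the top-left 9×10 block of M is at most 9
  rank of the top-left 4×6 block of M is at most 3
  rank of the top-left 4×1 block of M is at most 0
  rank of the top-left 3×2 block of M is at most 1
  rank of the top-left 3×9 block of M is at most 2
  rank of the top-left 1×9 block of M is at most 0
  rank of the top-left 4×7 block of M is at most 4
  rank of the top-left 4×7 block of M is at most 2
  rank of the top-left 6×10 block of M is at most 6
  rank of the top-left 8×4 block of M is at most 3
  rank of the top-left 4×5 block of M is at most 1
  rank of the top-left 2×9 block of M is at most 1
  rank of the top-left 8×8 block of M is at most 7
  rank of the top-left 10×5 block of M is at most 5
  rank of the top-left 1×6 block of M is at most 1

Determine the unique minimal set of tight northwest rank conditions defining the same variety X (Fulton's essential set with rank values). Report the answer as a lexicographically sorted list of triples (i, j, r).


Recovering R(i,j) via the rank-extension bound from the 18 conditions:

  row 1: 0 | 0 | 0 | 0 | 0 | 0 | 0 | 0 | 0 | 1
  row 2: 0 | 1 | 1 | 1 | 1 | 1 | 1 | 1 | 1 | 2
  row 3: 0 | 1 | 1 | 1 | 1 | 2 | 2 | 2 | 2 | 3
  row 4: 0 | 1 | 1 | 1 | 1 | 2 | 2 | 3 | 3 | 4
  row 5: 1 | 2 | 2 | 2 | 2 | 3 | 3 | 4 | 4 | 5
  row 6: 1 | 2 | 3 | 3 | 3 | 4 | 4 | 5 | 5 | 6
  row 7: 1 | 2 | 3 | 3 | 3 | 4 | 5 | 6 | 6 | 7
  row 8: 1 | 2 | 3 | 3 | 4 | 5 | 6 | 7 | 7 | 8
  row 9: 1 | 2 | 3 | 4 | 5 | 6 | 7 | 8 | 8 | 9
  row 10: 1 | 2 | 3 | 4 | 5 | 6 | 7 | 8 | 9 | 10

second differences of R give the permutation w = (10, 2, 6, 8, 1, 3, 7, 5, 4, 9).

|D(w)|=22, |Ess(w)|=6:

[(1, 9, 0), (4, 1, 0), (4, 5, 1), (4, 7, 2), (7, 5, 3), (8, 4, 3)]


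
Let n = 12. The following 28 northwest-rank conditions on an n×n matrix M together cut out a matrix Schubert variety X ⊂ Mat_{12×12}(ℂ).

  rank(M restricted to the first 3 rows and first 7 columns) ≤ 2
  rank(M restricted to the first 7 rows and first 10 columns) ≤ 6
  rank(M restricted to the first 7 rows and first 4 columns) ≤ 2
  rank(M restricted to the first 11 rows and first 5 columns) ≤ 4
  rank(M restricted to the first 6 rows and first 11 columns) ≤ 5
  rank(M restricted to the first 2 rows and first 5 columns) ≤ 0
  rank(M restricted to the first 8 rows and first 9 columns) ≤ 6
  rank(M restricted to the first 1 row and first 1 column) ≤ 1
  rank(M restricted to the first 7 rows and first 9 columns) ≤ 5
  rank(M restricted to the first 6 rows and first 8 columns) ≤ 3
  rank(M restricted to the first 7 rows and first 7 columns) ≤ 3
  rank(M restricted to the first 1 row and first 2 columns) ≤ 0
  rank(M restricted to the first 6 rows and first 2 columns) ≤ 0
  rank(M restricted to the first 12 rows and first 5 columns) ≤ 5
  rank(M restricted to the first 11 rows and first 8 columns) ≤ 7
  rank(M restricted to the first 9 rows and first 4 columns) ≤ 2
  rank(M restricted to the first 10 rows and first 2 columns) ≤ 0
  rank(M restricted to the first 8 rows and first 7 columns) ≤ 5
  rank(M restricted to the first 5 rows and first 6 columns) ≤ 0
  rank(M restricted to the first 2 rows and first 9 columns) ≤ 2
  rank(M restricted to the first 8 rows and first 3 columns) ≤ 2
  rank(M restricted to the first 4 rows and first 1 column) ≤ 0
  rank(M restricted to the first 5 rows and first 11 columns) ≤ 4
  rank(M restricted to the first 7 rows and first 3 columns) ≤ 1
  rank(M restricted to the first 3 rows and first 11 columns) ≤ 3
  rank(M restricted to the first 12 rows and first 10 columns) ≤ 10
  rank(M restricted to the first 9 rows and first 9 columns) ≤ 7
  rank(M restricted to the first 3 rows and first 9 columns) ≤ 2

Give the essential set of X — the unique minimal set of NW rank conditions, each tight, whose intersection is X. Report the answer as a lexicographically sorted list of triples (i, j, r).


Computing R[i][j] = min implied NW-rank bound (n=12, 28 conditions):

  row 1: 0  0  0  0  0  0  1  1  1  1  1  1
  row 2: 0  0  0  0  0  0  1  2  2  2  2  2
  row 3: 0  0  0  0  0  0  1  2  2  3  3  3
  row 4: 0  0  0  0  0  0  1  2  3  4  4  4
  row 5: 0  0  0  0  0  0  1  2  3  4  4  5
  row 6: 0  0  1  1  1  1  2  3  4  5  5  6
  row 7: 0  0  1  2  2  2  3  4  5  6  6  7
  row 8: 0  0  1  2  3  3  4  5  6  7  7  8
  row 9: 0  0  1  2  3  4  5  6  7  8  8  9
  row 10: 0  0  1  2  3  4  5  6  7  8  9  10
  row 11: 1  1  2  3  4  5  6  7  8  9  10  11
  row 12: 1  2  3  4  5  6  7  8  9  10  11  12

so w = (7, 8, 10, 9, 12, 3, 4, 5, 6, 11, 1, 2).

D(w) has 42 cells with 4 SE-corners; essential set:

[(3, 9, 2), (5, 6, 0), (5, 11, 4), (10, 2, 0)]


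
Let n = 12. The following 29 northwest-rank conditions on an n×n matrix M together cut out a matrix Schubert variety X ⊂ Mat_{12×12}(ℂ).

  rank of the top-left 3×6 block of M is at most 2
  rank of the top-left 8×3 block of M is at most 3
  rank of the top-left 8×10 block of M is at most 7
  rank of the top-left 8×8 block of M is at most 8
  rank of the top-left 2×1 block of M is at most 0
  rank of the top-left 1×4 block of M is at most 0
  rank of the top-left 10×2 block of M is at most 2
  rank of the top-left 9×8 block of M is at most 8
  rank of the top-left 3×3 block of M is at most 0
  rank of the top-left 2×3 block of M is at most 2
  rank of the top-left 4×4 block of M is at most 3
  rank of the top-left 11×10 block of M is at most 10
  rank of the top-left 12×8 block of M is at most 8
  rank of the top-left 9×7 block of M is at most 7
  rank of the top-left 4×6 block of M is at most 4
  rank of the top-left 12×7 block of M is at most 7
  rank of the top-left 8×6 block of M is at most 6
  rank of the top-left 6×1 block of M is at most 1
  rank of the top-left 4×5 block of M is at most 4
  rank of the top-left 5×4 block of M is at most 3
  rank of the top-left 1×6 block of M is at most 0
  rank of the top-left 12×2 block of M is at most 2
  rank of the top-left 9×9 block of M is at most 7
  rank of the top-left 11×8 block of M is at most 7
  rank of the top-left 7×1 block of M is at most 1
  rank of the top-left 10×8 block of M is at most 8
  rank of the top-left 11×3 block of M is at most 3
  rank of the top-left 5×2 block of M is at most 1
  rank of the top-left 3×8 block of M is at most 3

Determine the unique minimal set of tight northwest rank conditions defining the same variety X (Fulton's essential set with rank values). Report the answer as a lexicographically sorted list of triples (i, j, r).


Computing R[i][j] = min implied NW-rank bound (n=12, 29 conditions):

  i=1: 0 0 0 0 0 0 1 1 1 1 1 1
  i=2: 0 0 0 1 1 1 2 2 2 2 2 2
  i=3: 0 0 0 1 2 2 3 3 3 3 3 3
  i=4: 1 1 1 2 3 3 4 4 4 4 4 4
  i=5: 1 1 2 3 4 4 5 5 5 5 5 5
  i=6: 1 2 3 4 5 5 6 6 6 6 6 6
  i=7: 1 2 3 4 5 6 7 7 7 7 7 7
  i=8: 1 2 3 4 5 6 7 7 7 7 8 8
  i=9: 1 2 3 4 5 6 7 7 7 8 9 9
  i=10: 1 2 3 4 5 6 7 7 8 9 10 10
  i=11: 1 2 3 4 5 6 7 7 8 9 10 11
  i=12: 1 2 3 4 5 6 7 8 9 10 11 12

so w = (7, 4, 5, 1, 3, 2, 6, 11, 10, 9, 12, 8).

ℓ(w)=20; the 6 essential cells (i,j,r):

[(1, 6, 0), (3, 3, 0), (5, 2, 1), (8, 10, 7), (9, 9, 7), (11, 8, 7)]


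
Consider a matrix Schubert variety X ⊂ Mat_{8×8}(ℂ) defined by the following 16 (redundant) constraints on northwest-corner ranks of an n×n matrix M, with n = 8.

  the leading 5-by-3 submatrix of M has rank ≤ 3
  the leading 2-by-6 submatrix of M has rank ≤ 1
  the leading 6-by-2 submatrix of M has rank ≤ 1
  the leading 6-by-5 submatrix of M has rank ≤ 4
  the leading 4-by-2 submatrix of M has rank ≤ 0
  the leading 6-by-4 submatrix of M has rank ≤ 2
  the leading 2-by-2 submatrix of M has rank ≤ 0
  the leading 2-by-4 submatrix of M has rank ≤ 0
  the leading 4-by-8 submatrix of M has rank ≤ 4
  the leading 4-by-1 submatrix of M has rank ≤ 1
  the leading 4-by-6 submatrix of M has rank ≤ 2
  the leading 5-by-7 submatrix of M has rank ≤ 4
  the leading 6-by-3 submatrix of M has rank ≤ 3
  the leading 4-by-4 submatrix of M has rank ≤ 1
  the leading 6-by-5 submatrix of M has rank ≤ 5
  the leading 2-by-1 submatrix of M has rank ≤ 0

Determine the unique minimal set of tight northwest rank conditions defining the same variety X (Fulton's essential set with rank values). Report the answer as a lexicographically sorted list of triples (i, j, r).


Recovering R(i,j) via the rank-extension bound from the 16 conditions:

  R[1]: 0 0 0 0 1 1 1 1
  R[2]: 0 0 0 0 1 1 2 2
  R[3]: 0 0 1 1 2 2 3 3
  R[4]: 0 0 1 1 2 2 3 4
  R[5]: 1 1 2 2 3 3 4 5
  R[6]: 1 1 2 2 3 4 5 6
  R[7]: 1 2 3 3 4 5 6 7
  R[8]: 1 2 3 4 5 6 7 8

the unique w with this rank table is (5, 7, 3, 8, 1, 6, 2, 4).

Rothe diagram D(w) (17 cells), 7 SE-corners (essential conditions):

[(2, 4, 0), (2, 6, 1), (4, 2, 0), (4, 4, 1), (4, 6, 2), (6, 2, 1), (6, 4, 2)]


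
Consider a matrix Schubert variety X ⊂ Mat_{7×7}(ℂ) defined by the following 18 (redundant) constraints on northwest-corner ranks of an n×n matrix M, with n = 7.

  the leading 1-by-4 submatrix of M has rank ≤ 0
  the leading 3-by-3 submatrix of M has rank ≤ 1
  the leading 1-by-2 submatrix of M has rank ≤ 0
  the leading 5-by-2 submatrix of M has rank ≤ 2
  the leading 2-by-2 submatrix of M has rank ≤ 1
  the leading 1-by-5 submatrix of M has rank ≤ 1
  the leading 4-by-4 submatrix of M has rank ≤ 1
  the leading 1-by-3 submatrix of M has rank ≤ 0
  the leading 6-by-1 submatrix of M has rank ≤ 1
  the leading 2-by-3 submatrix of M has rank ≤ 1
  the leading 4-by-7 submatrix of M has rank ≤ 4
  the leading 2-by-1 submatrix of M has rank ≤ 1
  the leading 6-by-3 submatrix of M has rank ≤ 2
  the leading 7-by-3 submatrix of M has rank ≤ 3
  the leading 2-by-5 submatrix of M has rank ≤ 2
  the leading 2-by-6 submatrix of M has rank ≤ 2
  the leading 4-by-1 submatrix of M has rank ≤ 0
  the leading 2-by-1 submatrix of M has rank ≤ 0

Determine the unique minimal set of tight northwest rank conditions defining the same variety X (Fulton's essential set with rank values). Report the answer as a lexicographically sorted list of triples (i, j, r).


Propagating the 18 rank bounds to every northwest block:

  row 1: 0, 0, 0, 0, 1, 1, 1
  row 2: 0, 1, 1, 1, 2, 2, 2
  row 3: 0, 1, 1, 1, 2, 3, 3
  row 4: 0, 1, 1, 1, 2, 3, 4
  row 5: 1, 2, 2, 2, 3, 4, 5
  row 6: 1, 2, 2, 3, 4, 5, 6
  row 7: 1, 2, 3, 4, 5, 6, 7

the unique w with this rank table is (5, 2, 6, 7, 1, 4, 3).

|D(w)|=12, |Ess(w)|=4:

[(1, 4, 0), (4, 1, 0), (4, 4, 1), (6, 3, 2)]


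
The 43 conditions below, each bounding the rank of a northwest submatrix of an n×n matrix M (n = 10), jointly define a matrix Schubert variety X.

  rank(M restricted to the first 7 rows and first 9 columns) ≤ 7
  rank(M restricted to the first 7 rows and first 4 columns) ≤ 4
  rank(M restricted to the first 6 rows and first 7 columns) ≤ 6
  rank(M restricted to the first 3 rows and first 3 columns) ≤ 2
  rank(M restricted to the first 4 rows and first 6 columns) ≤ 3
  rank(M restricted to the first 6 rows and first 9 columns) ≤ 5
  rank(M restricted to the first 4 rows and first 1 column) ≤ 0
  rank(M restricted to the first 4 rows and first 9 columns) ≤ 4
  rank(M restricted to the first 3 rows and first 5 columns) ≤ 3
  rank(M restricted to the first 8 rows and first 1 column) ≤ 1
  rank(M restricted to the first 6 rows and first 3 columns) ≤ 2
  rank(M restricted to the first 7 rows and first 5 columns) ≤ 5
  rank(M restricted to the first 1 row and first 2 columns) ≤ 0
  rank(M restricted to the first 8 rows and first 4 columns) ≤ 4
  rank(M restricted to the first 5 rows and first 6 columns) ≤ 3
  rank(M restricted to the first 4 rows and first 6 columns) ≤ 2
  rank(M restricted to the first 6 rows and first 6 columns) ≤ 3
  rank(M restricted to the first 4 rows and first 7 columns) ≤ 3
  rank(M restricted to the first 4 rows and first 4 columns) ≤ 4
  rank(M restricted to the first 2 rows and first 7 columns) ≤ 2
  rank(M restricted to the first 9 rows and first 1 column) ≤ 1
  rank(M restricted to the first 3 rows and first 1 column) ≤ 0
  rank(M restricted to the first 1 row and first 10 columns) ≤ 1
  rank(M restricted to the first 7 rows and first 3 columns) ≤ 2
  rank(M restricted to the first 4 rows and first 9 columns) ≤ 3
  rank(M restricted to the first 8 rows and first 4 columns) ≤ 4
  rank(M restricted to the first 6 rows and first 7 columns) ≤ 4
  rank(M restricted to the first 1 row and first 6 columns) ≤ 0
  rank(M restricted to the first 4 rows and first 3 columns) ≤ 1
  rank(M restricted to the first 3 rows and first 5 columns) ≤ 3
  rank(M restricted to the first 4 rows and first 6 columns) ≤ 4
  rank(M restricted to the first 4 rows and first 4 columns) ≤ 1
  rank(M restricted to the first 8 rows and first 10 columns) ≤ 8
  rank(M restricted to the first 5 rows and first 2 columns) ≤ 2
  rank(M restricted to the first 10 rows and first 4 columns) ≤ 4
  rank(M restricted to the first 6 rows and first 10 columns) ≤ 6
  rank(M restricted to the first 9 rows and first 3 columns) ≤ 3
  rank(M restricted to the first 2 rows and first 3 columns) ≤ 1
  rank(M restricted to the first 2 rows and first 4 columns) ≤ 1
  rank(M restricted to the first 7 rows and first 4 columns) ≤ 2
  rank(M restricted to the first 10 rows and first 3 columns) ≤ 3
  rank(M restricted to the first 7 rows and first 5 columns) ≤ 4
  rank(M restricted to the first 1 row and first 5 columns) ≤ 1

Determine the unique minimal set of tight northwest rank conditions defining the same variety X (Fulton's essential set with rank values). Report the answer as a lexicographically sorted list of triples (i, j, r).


Recovering R(i,j) via the rank-extension bound from the 43 conditions:

  row 1: 0 | 0 | 0 | 0 | 0 | 0 | 1 | 1 | 1 | 1
  row 2: 0 | 1 | 1 | 1 | 1 | 1 | 2 | 2 | 2 | 2
  row 3: 0 | 1 | 1 | 1 | 2 | 2 | 3 | 3 | 3 | 3
  row 4: 0 | 1 | 1 | 1 | 2 | 2 | 3 | 3 | 3 | 4
  row 5: 1 | 2 | 2 | 2 | 3 | 3 | 4 | 4 | 4 | 5
  row 6: 1 | 2 | 2 | 2 | 3 | 3 | 4 | 5 | 5 | 6
  row 7: 1 | 2 | 2 | 2 | 3 | 4 | 5 | 6 | 6 | 7
  row 8: 1 | 2 | 3 | 3 | 4 | 5 | 6 | 7 | 7 | 8
  row 9: 1 | 2 | 3 | 4 | 5 | 6 | 7 | 8 | 8 | 9
  row 10: 1 | 2 | 3 | 4 | 5 | 6 | 7 | 8 | 9 | 10

giving w = (7, 2, 5, 10, 1, 8, 6, 3, 4, 9) via Δ²R.

ℓ(w)=21; the 7 essential cells (i,j,r):

[(1, 6, 0), (4, 1, 0), (4, 4, 1), (4, 6, 2), (4, 9, 3), (6, 6, 3), (7, 4, 2)]


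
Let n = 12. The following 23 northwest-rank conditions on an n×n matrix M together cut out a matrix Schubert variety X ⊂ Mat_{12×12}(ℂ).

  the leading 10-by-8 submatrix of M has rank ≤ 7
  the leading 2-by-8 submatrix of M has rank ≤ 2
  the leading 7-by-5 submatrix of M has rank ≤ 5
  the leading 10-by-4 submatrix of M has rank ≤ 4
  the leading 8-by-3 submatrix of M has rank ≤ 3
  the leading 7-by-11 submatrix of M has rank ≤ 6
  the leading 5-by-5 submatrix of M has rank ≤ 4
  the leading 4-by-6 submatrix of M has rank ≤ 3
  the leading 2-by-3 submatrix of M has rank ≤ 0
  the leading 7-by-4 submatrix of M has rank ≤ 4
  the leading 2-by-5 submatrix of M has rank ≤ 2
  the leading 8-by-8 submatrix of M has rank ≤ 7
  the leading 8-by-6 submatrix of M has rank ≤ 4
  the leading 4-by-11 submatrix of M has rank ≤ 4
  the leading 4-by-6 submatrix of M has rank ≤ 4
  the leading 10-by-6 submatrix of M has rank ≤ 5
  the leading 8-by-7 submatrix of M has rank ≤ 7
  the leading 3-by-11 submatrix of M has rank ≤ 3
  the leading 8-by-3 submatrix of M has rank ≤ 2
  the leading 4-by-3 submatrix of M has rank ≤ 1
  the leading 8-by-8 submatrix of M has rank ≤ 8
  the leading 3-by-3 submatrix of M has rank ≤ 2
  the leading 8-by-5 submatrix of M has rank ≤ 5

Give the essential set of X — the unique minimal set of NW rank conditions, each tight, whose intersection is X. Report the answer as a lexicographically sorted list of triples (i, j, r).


The tightest implied rank at each (i,j), from the 23 conditions:

  i=1: 0 | 0 | 0 | 1 | 1 | 1 | 1 | 1 | 1 | 1 | 1 | 1
  i=2: 0 | 0 | 0 | 1 | 2 | 2 | 2 | 2 | 2 | 2 | 2 | 2
  i=3: 1 | 1 | 1 | 2 | 3 | 3 | 3 | 3 | 3 | 3 | 3 | 3
  i=4: 1 | 1 | 1 | 2 | 3 | 3 | 4 | 4 | 4 | 4 | 4 | 4
  i=5: 1 | 2 | 2 | 3 | 4 | 4 | 5 | 5 | 5 | 5 | 5 | 5
  i=6: 1 | 2 | 2 | 3 | 4 | 4 | 5 | 6 | 6 | 6 | 6 | 6
  i=7: 1 | 2 | 2 | 3 | 4 | 4 | 5 | 6 | 6 | 6 | 6 | 7
  i=8: 1 | 2 | 2 | 3 | 4 | 4 | 5 | 6 | 7 | 7 | 7 | 8
  i=9: 1 | 2 | 3 | 4 | 5 | 5 | 6 | 7 | 8 | 8 | 8 | 9
  i=10: 1 | 2 | 3 | 4 | 5 | 5 | 6 | 7 | 8 | 9 | 9 | 10
  i=11: 1 | 2 | 3 | 4 | 5 | 6 | 7 | 8 | 9 | 10 | 10 | 11
  i=12: 1 | 2 | 3 | 4 | 5 | 6 | 7 | 8 | 9 | 10 | 11 | 12

so w = (4, 5, 1, 7, 2, 8, 12, 9, 3, 10, 6, 11).

D(w) has 19 cells with 7 SE-corners; essential set:

[(2, 3, 0), (4, 3, 1), (4, 6, 3), (7, 11, 6), (8, 3, 2), (8, 6, 4), (10, 6, 5)]


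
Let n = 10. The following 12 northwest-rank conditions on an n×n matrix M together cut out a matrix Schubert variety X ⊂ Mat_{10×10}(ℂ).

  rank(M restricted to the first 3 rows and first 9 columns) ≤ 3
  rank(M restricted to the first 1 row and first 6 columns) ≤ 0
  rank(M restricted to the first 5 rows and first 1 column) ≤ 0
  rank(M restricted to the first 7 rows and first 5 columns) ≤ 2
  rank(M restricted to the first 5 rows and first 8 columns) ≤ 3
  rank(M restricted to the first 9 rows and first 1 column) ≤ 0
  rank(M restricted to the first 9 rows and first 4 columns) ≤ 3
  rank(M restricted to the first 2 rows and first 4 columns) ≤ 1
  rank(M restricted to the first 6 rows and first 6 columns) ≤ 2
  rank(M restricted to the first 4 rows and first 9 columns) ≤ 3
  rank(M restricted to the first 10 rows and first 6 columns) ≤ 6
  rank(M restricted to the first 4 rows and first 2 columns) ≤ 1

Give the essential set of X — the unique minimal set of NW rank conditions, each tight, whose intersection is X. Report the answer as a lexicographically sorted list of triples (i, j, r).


Propagating the 12 rank bounds to every northwest block:

  0  0  0  0  0  0  1  1  1  1
  0  1  1  1  1  1  2  2  2  2
  0  1  2  2  2  2  3  3  3  3
  0  1  2  2  2  2  3  3  3  4
  0  1  2  2  2  2  3  3  4  5
  0  1  2  2  2  2  3  4  5  6
  0  1  2  2  2  3  4  5  6  7
  0  1  2  3  3  4  5  6  7  8
  0  1  2  3  4  5  6  7  8  9
  1  2  3  4  5  6  7  8  9  10

reading off 1-entries of Δ²R: w = (7, 2, 3, 10, 9, 8, 6, 4, 5, 1).

Rothe diagram D(w) (28 cells), 6 SE-corners (essential conditions):

[(1, 6, 0), (4, 9, 3), (5, 8, 3), (6, 6, 2), (7, 5, 2), (9, 1, 0)]
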